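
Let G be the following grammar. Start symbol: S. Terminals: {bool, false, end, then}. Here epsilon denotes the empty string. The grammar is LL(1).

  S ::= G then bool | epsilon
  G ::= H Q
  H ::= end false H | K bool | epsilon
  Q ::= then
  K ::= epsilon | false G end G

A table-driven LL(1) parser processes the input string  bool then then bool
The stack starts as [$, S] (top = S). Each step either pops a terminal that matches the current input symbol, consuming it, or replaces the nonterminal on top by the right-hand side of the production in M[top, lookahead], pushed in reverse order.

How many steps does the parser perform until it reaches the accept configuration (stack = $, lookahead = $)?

9

     Stack                 Input                  Action
  1  $ S                   bool then then bool $  expand S ::= G then bool
  2  $ bool then G         bool then then bool $  expand G ::= H Q
  3  $ bool then Q H       bool then then bool $  expand H ::= K bool
  4  $ bool then Q bool K  bool then then bool $  expand K ::= epsilon
  5  $ bool then Q bool    bool then then bool $  match bool
  6  $ bool then Q         then then bool $       expand Q ::= then
  7  $ bool then then      then then bool $       match then
  8  $ bool then           then bool $            match then
  9  $ bool                bool $                 match bool
Accept reached after 9 steps.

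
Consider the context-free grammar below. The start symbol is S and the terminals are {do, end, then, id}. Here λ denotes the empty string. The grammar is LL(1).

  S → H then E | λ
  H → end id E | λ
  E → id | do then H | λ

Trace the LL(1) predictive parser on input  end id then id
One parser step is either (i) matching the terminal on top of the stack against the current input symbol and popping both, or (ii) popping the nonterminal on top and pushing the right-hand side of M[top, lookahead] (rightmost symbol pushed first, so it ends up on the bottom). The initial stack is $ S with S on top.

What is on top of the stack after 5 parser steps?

     Stack              Input             Action
  1  $ S                end id then id $  expand S → H then E
  2  $ E then H         end id then id $  expand H → end id E
  3  $ E then E id end  end id then id $  match end
  4  $ E then E id      id then id $      match id
  5  $ E then E         then id $         expand E → λ
Stack after step 5: $ E then (top = then).

then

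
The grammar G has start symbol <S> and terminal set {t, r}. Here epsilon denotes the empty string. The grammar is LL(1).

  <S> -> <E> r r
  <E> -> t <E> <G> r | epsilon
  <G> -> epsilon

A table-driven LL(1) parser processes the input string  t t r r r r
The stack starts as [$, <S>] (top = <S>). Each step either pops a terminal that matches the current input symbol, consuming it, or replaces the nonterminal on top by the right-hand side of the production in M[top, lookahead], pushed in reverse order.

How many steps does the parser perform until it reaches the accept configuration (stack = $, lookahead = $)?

      Stack                    Input          Action
   1  $ <S>                    t t r r r r $  expand <S> -> <E> r r
   2  $ r r <E>                t t r r r r $  expand <E> -> t <E> <G> r
   3  $ r r r <G> <E> t        t t r r r r $  match t
   4  $ r r r <G> <E>          t r r r r $    expand <E> -> t <E> <G> r
   5  $ r r r <G> r <G> <E> t  t r r r r $    match t
   6  $ r r r <G> r <G> <E>    r r r r $      expand <E> -> epsilon
   7  $ r r r <G> r <G>        r r r r $      expand <G> -> epsilon
   8  $ r r r <G> r            r r r r $      match r
   9  $ r r r <G>              r r r $        expand <G> -> epsilon
  10  $ r r r                  r r r $        match r
  11  $ r r                    r r $          match r
  12  $ r                      r $            match r
Accept reached after 12 steps.

12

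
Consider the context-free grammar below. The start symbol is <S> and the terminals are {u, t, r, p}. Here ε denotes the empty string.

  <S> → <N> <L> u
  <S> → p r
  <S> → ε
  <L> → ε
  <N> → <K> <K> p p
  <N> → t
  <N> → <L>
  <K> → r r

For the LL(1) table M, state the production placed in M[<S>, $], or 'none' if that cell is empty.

<S> → ε

FIRST(<L>) = {ε}
FIRST(<K>) = {r}
FIRST(<N>) = {ε, r, t}  (via <K> <K> p p, <L>)
FIRST(<S>) = {ε, p, r, t, u}  (via <N> <L> u)
FOLLOW(<S>) includes $ since <S> is the start symbol.
FOLLOW(<S>): <S> appears on no right-hand side. Thus FOLLOW(<S>) = {$}.
For <S> → <N> <L> u: FIRST(<N> <L> u) = {r, t, u}, so it goes in M[<S>, t] for t ∈ {r, t, u}.
For <S> → p r: FIRST(p r) = {p}, so it goes in M[<S>, t] for t ∈ {p}.
For <S> → ε: FIRST(ε) = {ε}, so it goes in M[<S>, t] for t ∈ {}; since ε ∈ FIRST, also for every t ∈ FOLLOW(<S>) = {$}.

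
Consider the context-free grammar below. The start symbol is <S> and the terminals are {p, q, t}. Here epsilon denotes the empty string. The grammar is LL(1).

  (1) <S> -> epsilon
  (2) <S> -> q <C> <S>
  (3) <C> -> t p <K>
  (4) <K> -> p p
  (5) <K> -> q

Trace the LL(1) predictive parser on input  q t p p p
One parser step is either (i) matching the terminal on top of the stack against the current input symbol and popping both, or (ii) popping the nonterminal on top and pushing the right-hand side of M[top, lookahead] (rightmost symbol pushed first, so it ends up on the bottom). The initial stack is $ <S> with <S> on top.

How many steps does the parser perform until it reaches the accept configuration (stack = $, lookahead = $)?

9

step 1: stack=$ <S>  input=q t p p p $  — expand <S> -> q <C> <S>
step 2: stack=$ <S> <C> q  input=q t p p p $  — match q
step 3: stack=$ <S> <C>  input=t p p p $  — expand <C> -> t p <K>
step 4: stack=$ <S> <K> p t  input=t p p p $  — match t
step 5: stack=$ <S> <K> p  input=p p p $  — match p
step 6: stack=$ <S> <K>  input=p p $  — expand <K> -> p p
step 7: stack=$ <S> p p  input=p p $  — match p
step 8: stack=$ <S> p  input=p $  — match p
step 9: stack=$ <S>  input=$  — expand <S> -> epsilon
Accept reached after 9 steps.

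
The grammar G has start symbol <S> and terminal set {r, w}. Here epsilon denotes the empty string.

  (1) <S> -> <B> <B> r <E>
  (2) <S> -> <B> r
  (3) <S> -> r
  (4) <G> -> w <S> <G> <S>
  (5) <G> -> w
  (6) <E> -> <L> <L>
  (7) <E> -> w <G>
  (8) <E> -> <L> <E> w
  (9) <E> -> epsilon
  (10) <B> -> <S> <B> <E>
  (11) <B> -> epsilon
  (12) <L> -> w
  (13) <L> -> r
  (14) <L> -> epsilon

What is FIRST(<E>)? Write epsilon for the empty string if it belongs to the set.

FIRST(<G>) = {w}
FIRST(<L>) = {epsilon, r, w}
FIRST(<E>) = {epsilon, r, w}  (via <L> <L>, <L> <E> w)
FIRST(<S>) = {r}  (via <B> <B> r <E>, <B> r)
FIRST(<B>) = {epsilon, r}  (via <S> <B> <E>)

{epsilon, r, w}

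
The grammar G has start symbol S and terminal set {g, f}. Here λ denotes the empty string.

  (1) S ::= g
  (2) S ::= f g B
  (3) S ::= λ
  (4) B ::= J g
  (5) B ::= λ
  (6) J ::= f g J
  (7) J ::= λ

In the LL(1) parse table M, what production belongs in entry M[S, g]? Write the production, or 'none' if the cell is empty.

FIRST(S): from S::=g we get {g}; from S::=f g B we get {f}; from S::=λ we get {λ}. So FIRST(S) = {λ, f, g}.
FIRST(J): from J::=f g J we get {f}; from J::=λ we get {λ}. So FIRST(J) = {λ, f}.
FIRST(B): from B::=J g we get {f, g}; from B::=λ we get {λ}. So FIRST(B) = {λ, f, g}.
FOLLOW(S) includes $ since S is the start symbol.
FOLLOW(S): S appears on no right-hand side. Thus FOLLOW(S) = {$}.
For S ::= g: FIRST(g) = {g}, so it goes in M[S, t] for t ∈ {g}.
For S ::= f g B: FIRST(f g B) = {f}, so it goes in M[S, t] for t ∈ {f}.
For S ::= λ: FIRST(λ) = {λ}, so it goes in M[S, t] for t ∈ {}; since λ ∈ FIRST, also for every t ∈ FOLLOW(S) = {$}.

S ::= g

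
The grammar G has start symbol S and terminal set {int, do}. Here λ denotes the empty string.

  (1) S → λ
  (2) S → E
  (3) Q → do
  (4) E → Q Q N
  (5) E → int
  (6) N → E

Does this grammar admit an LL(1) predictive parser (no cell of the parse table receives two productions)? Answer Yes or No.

FIRST(S) = {λ, do, int}
FIRST(Q) = {do}
FIRST(E) = {do, int}
FIRST(N) = {do, int}
FOLLOW(S) = {$}
FOLLOW(Q) = {do, int}
FOLLOW(E) = {$}
FOLLOW(N) = {$}
Each cell of M receives at most one production.

Yes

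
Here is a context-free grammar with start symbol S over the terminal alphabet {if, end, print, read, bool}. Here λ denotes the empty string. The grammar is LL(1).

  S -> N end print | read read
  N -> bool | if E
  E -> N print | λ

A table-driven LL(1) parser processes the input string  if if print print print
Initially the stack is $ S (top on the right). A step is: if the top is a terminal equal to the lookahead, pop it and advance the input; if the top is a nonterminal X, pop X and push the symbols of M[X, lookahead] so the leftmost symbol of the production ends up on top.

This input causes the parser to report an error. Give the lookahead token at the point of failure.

     Stack                   Input                      Action
  1  $ S                     if if print print print $  expand S -> N end print
  2  $ print end N           if if print print print $  expand N -> if E
  3  $ print end E if        if if print print print $  match if
  4  $ print end E           if print print print $     expand E -> N print
  5  $ print end print N     if print print print $     expand N -> if E
  6  $ print end print E if  if print print print $     match if
  7  $ print end print E     print print print $        expand E -> λ
  8  $ print end print       print print print $        match print
  9  $ print end             print print $              error: top is terminal end but lookahead is print

print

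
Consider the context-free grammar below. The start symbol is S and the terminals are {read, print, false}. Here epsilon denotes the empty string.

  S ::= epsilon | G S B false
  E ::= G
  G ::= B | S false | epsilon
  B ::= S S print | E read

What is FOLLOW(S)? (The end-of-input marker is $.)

{$, false, print, read}

FIRST(S): from S::=epsilon we get {epsilon}; from S::=G S B false we get {false, print, read}. So FIRST(S) = {epsilon, false, print, read}.
FIRST(E): from E::=G we get {epsilon, false, print, read}. So FIRST(E) = {epsilon, false, print, read}.
FIRST(B): from B::=S S print we get {false, print, read}; from B::=E read we get {false, print, read}. So FIRST(B) = {false, print, read}.
FIRST(G): from G::=B we get {false, print, read}; from G::=S false we get {false, print, read}; from G::=epsilon we get {epsilon}. So FIRST(G) = {epsilon, false, print, read}.
FOLLOW(S) includes $ since S is the start symbol.
FOLLOW(S): in S::=G S B false, S is followed by B false with FIRST {false, print, read}; in G::=S false, S is followed by false with FIRST {false}; in B::=S S print (occurrence 1), S is followed by S print with FIRST {false, print, read}; in B::=S S print (occurrence 2), S is followed by print with FIRST {print}. Thus FOLLOW(S) = {$, false, print, read}.
FOLLOW(E): in B::=E read, E is followed by read with FIRST {read}. Thus FOLLOW(E) = {read}.
FOLLOW(G): in S::=G S B false, G is followed by S B false with FIRST {false, print, read}; in E::=G, the suffix after G is empty, so FOLLOW(G) ⊇ FOLLOW(E) = {read}. Thus FOLLOW(G) = {false, print, read}.
FOLLOW(B): in S::=G S B false, B is followed by false with FIRST {false}; in G::=B, the suffix after B is empty, so FOLLOW(B) ⊇ FOLLOW(G) = {false, print, read}. Thus FOLLOW(B) = {false, print, read}.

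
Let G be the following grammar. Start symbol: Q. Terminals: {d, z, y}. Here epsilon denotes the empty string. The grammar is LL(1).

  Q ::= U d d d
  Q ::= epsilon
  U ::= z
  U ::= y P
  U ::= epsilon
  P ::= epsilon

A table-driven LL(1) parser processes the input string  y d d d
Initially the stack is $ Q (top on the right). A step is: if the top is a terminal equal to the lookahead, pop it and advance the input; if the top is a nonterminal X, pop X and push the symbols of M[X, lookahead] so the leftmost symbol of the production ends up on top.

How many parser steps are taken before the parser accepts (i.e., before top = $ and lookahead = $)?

7

     Stack        Input      Action
  1  $ Q          y d d d $  expand Q ::= U d d d
  2  $ d d d U    y d d d $  expand U ::= y P
  3  $ d d d P y  y d d d $  match y
  4  $ d d d P    d d d $    expand P ::= epsilon
  5  $ d d d      d d d $    match d
  6  $ d d        d d $      match d
  7  $ d          d $        match d
Accept reached after 7 steps.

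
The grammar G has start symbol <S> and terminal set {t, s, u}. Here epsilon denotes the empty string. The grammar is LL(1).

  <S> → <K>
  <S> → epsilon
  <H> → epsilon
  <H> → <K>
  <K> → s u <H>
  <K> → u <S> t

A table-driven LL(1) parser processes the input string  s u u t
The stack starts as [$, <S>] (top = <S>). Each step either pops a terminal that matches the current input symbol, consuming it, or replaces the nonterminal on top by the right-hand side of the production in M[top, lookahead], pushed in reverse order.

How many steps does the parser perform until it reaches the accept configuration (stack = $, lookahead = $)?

9

     Stack      Input      Action
  1  $ <S>      s u u t $  expand <S> → <K>
  2  $ <K>      s u u t $  expand <K> → s u <H>
  3  $ <H> u s  s u u t $  match s
  4  $ <H> u    u u t $    match u
  5  $ <H>      u t $      expand <H> → <K>
  6  $ <K>      u t $      expand <K> → u <S> t
  7  $ t <S> u  u t $      match u
  8  $ t <S>    t $        expand <S> → epsilon
  9  $ t        t $        match t
Accept reached after 9 steps.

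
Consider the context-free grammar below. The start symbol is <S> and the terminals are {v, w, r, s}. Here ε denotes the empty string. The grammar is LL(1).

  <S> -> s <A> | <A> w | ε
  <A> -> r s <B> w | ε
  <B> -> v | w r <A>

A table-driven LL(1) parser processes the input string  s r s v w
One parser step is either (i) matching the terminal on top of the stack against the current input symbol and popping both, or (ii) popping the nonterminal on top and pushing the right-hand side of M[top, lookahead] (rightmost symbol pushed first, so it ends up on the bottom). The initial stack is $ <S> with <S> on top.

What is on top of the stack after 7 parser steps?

w

     Stack        Input        Action
  1  $ <S>        s r s v w $  expand <S> -> s <A>
  2  $ <A> s      s r s v w $  match s
  3  $ <A>        r s v w $    expand <A> -> r s <B> w
  4  $ w <B> s r  r s v w $    match r
  5  $ w <B> s    s v w $      match s
  6  $ w <B>      v w $        expand <B> -> v
  7  $ w v        v w $        match v
Stack after step 7: $ w (top = w).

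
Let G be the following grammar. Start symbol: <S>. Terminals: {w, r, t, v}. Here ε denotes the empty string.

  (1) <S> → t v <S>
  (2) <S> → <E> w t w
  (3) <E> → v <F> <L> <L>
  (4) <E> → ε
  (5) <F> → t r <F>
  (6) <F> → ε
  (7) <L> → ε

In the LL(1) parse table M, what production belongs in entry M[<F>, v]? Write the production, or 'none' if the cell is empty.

FIRST(<E>): from <E>→v <F> <L> <L> we get {v}; from <E>→ε we get {ε}. So FIRST(<E>) = {ε, v}.
FIRST(<F>): from <F>→t r <F> we get {t}; from <F>→ε we get {ε}. So FIRST(<F>) = {ε, t}.
FIRST(<L>): from <L>→ε we get {ε}. So FIRST(<L>) = {ε}.
FIRST(<S>): from <S>→t v <S> we get {t}; from <S>→<E> w t w we get {v, w}. So FIRST(<S>) = {t, v, w}.
FOLLOW(<S>) includes $ since <S> is the start symbol.
FOLLOW(<E>): in <S>→<E> w t w, <E> is followed by w t w with FIRST {w}. Thus FOLLOW(<E>) = {w}.
FOLLOW(<F>): in <E>→v <F> <L> <L>, <F> is followed by <L> <L> with FIRST {ε}; in <E>→v <F> <L> <L>, the suffix after <F> is nullable, so FOLLOW(<F>) ⊇ FOLLOW(<E>) = {w}; in <F>→t r <F>, the suffix after <F> is empty (adds nothing new). Thus FOLLOW(<F>) = {w}.
For <F> → t r <F>: FIRST(t r <F>) = {t}, so it goes in M[<F>, t] for t ∈ {t}.
For <F> → ε: FIRST(ε) = {ε}, so it goes in M[<F>, t] for t ∈ {}; since ε ∈ FIRST, also for every t ∈ FOLLOW(<F>) = {w}.
None of these place a production in M[<F>, v].

none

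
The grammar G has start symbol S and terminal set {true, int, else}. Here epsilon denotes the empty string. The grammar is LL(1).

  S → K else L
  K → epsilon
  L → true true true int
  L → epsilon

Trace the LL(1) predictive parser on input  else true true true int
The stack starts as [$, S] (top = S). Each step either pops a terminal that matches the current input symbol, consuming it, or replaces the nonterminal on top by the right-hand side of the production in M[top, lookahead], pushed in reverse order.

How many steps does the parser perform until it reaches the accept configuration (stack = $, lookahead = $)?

8

     Stack                 Input                      Action
  1  $ S                   else true true true int $  expand S → K else L
  2  $ L else K            else true true true int $  expand K → epsilon
  3  $ L else              else true true true int $  match else
  4  $ L                   true true true int $       expand L → true true true int
  5  $ int true true true  true true true int $       match true
  6  $ int true true       true true int $            match true
  7  $ int true            true int $                 match true
  8  $ int                 int $                      match int
Accept reached after 8 steps.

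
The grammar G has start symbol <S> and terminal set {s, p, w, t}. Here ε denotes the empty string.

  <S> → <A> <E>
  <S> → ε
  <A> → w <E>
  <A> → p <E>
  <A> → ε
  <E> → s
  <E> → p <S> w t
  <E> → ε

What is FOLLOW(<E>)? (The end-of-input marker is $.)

FIRST(<A>): from <A>→w <E> we get {w}; from <A>→p <E> we get {p}; from <A>→ε we get {ε}. So FIRST(<A>) = {ε, p, w}.
FIRST(<E>): from <E>→s we get {s}; from <E>→p <S> w t we get {p}; from <E>→ε we get {ε}. So FIRST(<E>) = {ε, p, s}.
FIRST(<S>): from <S>→<A> <E> we get {ε, p, s, w}; from <S>→ε we get {ε}. So FIRST(<S>) = {ε, p, s, w}.
FOLLOW(<S>) includes $ since <S> is the start symbol.
FOLLOW(<S>): in <E>→p <S> w t, <S> is followed by w t with FIRST {w}. Thus FOLLOW(<S>) = {$, w}.
FOLLOW(<A>): in <S>→<A> <E>, <A> is followed by <E> with FIRST {ε, p, s}; in <S>→<A> <E>, the suffix after <A> is nullable, so FOLLOW(<A>) ⊇ FOLLOW(<S>) = {$, w}. Thus FOLLOW(<A>) = {$, p, s, w}.
FOLLOW(<E>): in <S>→<A> <E>, the suffix after <E> is empty, so FOLLOW(<E>) ⊇ FOLLOW(<S>) = {$, w}; in <A>→w <E>, the suffix after <E> is empty, so FOLLOW(<E>) ⊇ FOLLOW(<A>) = {$, p, s, w}; in <A>→p <E>, the suffix after <E> is empty, so FOLLOW(<E>) ⊇ FOLLOW(<A>) = {$, p, s, w}. Thus FOLLOW(<E>) = {$, p, s, w}.

{$, p, s, w}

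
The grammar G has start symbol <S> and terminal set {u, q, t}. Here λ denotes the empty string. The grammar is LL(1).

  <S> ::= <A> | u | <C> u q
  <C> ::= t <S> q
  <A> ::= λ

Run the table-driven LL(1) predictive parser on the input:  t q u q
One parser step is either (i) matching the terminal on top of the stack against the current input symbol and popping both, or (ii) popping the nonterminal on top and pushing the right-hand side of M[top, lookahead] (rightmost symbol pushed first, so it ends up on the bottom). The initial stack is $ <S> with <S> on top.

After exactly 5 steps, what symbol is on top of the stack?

q

step 1: stack=$ <S>  input=t q u q $  — expand <S> ::= <C> u q
step 2: stack=$ q u <C>  input=t q u q $  — expand <C> ::= t <S> q
step 3: stack=$ q u q <S> t  input=t q u q $  — match t
step 4: stack=$ q u q <S>  input=q u q $  — expand <S> ::= <A>
step 5: stack=$ q u q <A>  input=q u q $  — expand <A> ::= λ
Stack after step 5: $ q u q (top = q).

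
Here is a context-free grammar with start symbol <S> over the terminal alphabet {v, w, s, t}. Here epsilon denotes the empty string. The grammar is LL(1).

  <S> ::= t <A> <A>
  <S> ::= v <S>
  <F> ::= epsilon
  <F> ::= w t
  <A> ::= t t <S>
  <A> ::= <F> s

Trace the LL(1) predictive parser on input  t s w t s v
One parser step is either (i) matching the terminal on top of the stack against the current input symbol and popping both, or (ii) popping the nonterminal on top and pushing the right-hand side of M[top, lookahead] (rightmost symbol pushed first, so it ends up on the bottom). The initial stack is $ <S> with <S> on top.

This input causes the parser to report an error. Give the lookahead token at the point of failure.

v

      Stack        Input          Action
   1  $ <S>        t s w t s v $  expand <S> ::= t <A> <A>
   2  $ <A> <A> t  t s w t s v $  match t
   3  $ <A> <A>    s w t s v $    expand <A> ::= <F> s
   4  $ <A> s <F>  s w t s v $    expand <F> ::= epsilon
   5  $ <A> s      s w t s v $    match s
   6  $ <A>        w t s v $      expand <A> ::= <F> s
   7  $ s <F>      w t s v $      expand <F> ::= w t
   8  $ s t w      w t s v $      match w
   9  $ s t        t s v $        match t
  10  $ s          s v $          match s
  11  $            v $            error: stack empty but input remains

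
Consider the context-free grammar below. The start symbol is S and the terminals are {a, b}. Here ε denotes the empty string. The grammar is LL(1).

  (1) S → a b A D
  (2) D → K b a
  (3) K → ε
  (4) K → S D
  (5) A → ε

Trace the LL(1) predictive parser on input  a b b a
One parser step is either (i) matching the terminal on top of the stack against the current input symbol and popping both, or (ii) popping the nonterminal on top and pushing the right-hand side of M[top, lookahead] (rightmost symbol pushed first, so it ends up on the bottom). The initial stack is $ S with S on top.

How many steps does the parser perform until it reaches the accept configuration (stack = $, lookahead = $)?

8

step 1: stack=$ S  input=a b b a $  — expand S → a b A D
step 2: stack=$ D A b a  input=a b b a $  — match a
step 3: stack=$ D A b  input=b b a $  — match b
step 4: stack=$ D A  input=b a $  — expand A → ε
step 5: stack=$ D  input=b a $  — expand D → K b a
step 6: stack=$ a b K  input=b a $  — expand K → ε
step 7: stack=$ a b  input=b a $  — match b
step 8: stack=$ a  input=a $  — match a
Accept reached after 8 steps.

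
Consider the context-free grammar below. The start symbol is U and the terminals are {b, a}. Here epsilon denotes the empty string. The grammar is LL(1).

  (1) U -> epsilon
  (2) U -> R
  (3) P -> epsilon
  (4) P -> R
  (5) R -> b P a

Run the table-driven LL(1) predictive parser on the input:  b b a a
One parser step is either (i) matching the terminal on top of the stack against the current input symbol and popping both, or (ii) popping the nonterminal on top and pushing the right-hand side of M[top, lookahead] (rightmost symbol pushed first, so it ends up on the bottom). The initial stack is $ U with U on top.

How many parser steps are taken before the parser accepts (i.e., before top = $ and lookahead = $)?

step 1: stack=$ U  input=b b a a $  — expand U -> R
step 2: stack=$ R  input=b b a a $  — expand R -> b P a
step 3: stack=$ a P b  input=b b a a $  — match b
step 4: stack=$ a P  input=b a a $  — expand P -> R
step 5: stack=$ a R  input=b a a $  — expand R -> b P a
step 6: stack=$ a a P b  input=b a a $  — match b
step 7: stack=$ a a P  input=a a $  — expand P -> epsilon
step 8: stack=$ a a  input=a a $  — match a
step 9: stack=$ a  input=a $  — match a
Accept reached after 9 steps.

9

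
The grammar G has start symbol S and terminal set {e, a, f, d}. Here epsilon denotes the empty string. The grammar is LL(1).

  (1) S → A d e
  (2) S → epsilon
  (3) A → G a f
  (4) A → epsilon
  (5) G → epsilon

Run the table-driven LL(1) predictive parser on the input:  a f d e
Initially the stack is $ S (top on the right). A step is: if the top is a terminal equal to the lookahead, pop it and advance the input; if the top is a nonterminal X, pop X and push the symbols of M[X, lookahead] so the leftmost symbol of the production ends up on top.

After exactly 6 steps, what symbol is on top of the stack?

e

     Stack        Input      Action
  1  $ S          a f d e $  expand S → A d e
  2  $ e d A      a f d e $  expand A → G a f
  3  $ e d f a G  a f d e $  expand G → epsilon
  4  $ e d f a    a f d e $  match a
  5  $ e d f      f d e $    match f
  6  $ e d        d e $      match d
Stack after step 6: $ e (top = e).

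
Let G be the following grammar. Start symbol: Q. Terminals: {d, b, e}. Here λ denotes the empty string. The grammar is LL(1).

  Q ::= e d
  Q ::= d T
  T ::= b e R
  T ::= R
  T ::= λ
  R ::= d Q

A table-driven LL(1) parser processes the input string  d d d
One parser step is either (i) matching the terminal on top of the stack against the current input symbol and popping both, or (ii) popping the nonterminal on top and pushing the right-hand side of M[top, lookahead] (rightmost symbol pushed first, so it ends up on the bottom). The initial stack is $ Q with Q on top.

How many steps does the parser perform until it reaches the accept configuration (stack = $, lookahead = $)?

     Stack  Input    Action
  1  $ Q    d d d $  expand Q ::= d T
  2  $ T d  d d d $  match d
  3  $ T    d d $    expand T ::= R
  4  $ R    d d $    expand R ::= d Q
  5  $ Q d  d d $    match d
  6  $ Q    d $      expand Q ::= d T
  7  $ T d  d $      match d
  8  $ T    $        expand T ::= λ
Accept reached after 8 steps.

8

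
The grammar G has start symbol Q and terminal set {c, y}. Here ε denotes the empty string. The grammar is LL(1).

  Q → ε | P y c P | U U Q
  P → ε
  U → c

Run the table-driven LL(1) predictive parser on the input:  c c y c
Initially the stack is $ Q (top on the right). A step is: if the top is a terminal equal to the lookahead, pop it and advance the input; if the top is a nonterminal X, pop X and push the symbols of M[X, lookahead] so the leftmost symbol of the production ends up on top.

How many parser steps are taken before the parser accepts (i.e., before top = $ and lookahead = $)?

10

step 1: stack=$ Q  input=c c y c $  — expand Q → U U Q
step 2: stack=$ Q U U  input=c c y c $  — expand U → c
step 3: stack=$ Q U c  input=c c y c $  — match c
step 4: stack=$ Q U  input=c y c $  — expand U → c
step 5: stack=$ Q c  input=c y c $  — match c
step 6: stack=$ Q  input=y c $  — expand Q → P y c P
step 7: stack=$ P c y P  input=y c $  — expand P → ε
step 8: stack=$ P c y  input=y c $  — match y
step 9: stack=$ P c  input=c $  — match c
step 10: stack=$ P  input=$  — expand P → ε
Accept reached after 10 steps.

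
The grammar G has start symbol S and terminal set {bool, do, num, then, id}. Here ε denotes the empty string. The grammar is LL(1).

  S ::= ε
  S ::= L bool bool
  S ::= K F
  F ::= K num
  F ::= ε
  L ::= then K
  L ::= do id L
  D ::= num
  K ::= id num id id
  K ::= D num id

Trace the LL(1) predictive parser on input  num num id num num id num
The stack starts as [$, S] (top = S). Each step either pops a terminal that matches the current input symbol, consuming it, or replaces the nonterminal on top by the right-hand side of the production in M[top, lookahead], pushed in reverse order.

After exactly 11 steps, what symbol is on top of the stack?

step 1: stack=$ S  input=num num id num num id num $  — expand S ::= K F
step 2: stack=$ F K  input=num num id num num id num $  — expand K ::= D num id
step 3: stack=$ F id num D  input=num num id num num id num $  — expand D ::= num
step 4: stack=$ F id num num  input=num num id num num id num $  — match num
step 5: stack=$ F id num  input=num id num num id num $  — match num
step 6: stack=$ F id  input=id num num id num $  — match id
step 7: stack=$ F  input=num num id num $  — expand F ::= K num
step 8: stack=$ num K  input=num num id num $  — expand K ::= D num id
step 9: stack=$ num id num D  input=num num id num $  — expand D ::= num
step 10: stack=$ num id num num  input=num num id num $  — match num
step 11: stack=$ num id num  input=num id num $  — match num
Stack after step 11: $ num id (top = id).

id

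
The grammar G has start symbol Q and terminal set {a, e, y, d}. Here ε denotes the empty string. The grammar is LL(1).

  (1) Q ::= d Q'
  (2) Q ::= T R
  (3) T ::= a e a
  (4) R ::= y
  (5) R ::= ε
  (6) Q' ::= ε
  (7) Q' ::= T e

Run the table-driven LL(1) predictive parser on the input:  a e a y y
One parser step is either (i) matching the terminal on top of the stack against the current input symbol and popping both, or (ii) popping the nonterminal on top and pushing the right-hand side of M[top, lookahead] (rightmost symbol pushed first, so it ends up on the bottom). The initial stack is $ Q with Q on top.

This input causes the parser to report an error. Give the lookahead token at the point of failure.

y

     Stack      Input        Action
  1  $ Q        a e a y y $  expand Q ::= T R
  2  $ R T      a e a y y $  expand T ::= a e a
  3  $ R a e a  a e a y y $  match a
  4  $ R a e    e a y y $    match e
  5  $ R a      a y y $      match a
  6  $ R        y y $        expand R ::= y
  7  $ y        y y $        match y
  8  $          y $          error: stack empty but input remains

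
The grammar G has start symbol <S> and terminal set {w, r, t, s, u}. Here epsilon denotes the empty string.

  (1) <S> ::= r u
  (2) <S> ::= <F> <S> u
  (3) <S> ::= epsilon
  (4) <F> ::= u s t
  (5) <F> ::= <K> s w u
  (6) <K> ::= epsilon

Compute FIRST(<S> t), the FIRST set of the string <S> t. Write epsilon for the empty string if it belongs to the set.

FIRST(<K>): from <K>::=epsilon we get {epsilon}. So FIRST(<K>) = {epsilon}.
FIRST(<F>): from <F>::=u s t we get {u}; from <F>::=<K> s w u we get {s}. So FIRST(<F>) = {s, u}.
FIRST(<S>): from <S>::=r u we get {r}; from <S>::=<F> <S> u we get {s, u}; from <S>::=epsilon we get {epsilon}. So FIRST(<S>) = {epsilon, r, s, u}.
FIRST(<S> t): take FIRST of each symbol in turn, carrying on past any symbol whose FIRST contains epsilon; result {r, s, t, u}.

{r, s, t, u}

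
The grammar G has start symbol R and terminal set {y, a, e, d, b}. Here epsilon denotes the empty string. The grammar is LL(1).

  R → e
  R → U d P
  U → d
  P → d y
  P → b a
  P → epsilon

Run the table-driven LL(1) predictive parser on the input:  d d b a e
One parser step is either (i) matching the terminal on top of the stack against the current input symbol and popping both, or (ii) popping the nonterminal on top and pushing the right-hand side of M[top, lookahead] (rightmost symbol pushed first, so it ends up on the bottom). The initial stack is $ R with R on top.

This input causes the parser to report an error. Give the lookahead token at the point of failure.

step 1: stack=$ R  input=d d b a e $  — expand R → U d P
step 2: stack=$ P d U  input=d d b a e $  — expand U → d
step 3: stack=$ P d d  input=d d b a e $  — match d
step 4: stack=$ P d  input=d b a e $  — match d
step 5: stack=$ P  input=b a e $  — expand P → b a
step 6: stack=$ a b  input=b a e $  — match b
step 7: stack=$ a  input=a e $  — match a
step 8: stack=$  input=e $  — error: stack empty but input remains

e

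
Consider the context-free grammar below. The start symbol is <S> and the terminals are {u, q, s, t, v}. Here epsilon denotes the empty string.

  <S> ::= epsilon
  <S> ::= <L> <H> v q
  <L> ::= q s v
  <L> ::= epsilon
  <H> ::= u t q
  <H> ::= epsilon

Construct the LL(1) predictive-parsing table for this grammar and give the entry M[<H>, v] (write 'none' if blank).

<H> ::= epsilon

FIRST(<L>) = {epsilon, q}
FIRST(<H>) = {epsilon, u}
FIRST(<S>) = {epsilon, q, u, v}  (via <L> <H> v q)
FOLLOW(<S>) includes $ since <S> is the start symbol.
FOLLOW(<H>): in <S>::=<L> <H> v q, <H> is followed by v q with FIRST {v}. Thus FOLLOW(<H>) = {v}.
For <H> ::= u t q: FIRST(u t q) = {u}, so it goes in M[<H>, t] for t ∈ {u}.
For <H> ::= epsilon: FIRST(epsilon) = {epsilon}, so it goes in M[<H>, t] for t ∈ {}; since epsilon ∈ FIRST, also for every t ∈ FOLLOW(<H>) = {v}.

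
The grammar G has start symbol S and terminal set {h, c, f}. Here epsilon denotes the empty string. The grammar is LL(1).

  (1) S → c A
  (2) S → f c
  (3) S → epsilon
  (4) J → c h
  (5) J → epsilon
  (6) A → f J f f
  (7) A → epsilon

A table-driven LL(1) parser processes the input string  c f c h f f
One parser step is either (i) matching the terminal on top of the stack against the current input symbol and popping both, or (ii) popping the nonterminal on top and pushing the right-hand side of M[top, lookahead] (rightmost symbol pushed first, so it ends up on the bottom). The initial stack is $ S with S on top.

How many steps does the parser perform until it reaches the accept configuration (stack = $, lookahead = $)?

     Stack      Input          Action
  1  $ S        c f c h f f $  expand S → c A
  2  $ A c      c f c h f f $  match c
  3  $ A        f c h f f $    expand A → f J f f
  4  $ f f J f  f c h f f $    match f
  5  $ f f J    c h f f $      expand J → c h
  6  $ f f h c  c h f f $      match c
  7  $ f f h    h f f $        match h
  8  $ f f      f f $          match f
  9  $ f        f $            match f
Accept reached after 9 steps.

9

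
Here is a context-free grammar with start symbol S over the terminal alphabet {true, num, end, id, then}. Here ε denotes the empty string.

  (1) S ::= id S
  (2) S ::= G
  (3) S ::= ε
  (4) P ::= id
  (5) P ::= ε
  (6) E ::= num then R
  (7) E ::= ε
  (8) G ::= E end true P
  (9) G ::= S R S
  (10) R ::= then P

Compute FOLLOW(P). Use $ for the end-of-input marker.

FIRST(P) = {ε, id}
FIRST(E) = {ε, num}
FIRST(R) = {then}
FIRST(S) = {ε, end, id, num, then}  (via G)
FIRST(G) = {end, id, num, then}  (via E end true P, S R S)
FOLLOW(S) includes $ since S is the start symbol.
FOLLOW(E): in G::=E end true P, E is followed by end true P with FIRST {end}. Thus FOLLOW(E) = {end}.
FOLLOW(S): in S::=id S, the suffix after S is empty (adds nothing new); in G::=S R S (occurrence 1), S is followed by R S with FIRST {then}; in G::=S R S (occurrence 2), the suffix after S is empty, so FOLLOW(S) ⊇ FOLLOW(G) = {$, then}. Thus FOLLOW(S) = {$, then}.
FOLLOW(G): in S::=G, the suffix after G is empty, so FOLLOW(G) ⊇ FOLLOW(S) = {$, then}. Thus FOLLOW(G) = {$, then}.
FOLLOW(R): in E::=num then R, the suffix after R is empty, so FOLLOW(R) ⊇ FOLLOW(E) = {end}; in G::=S R S, R is followed by S with FIRST {ε, end, id, num, then}; in G::=S R S, the suffix after R is nullable, so FOLLOW(R) ⊇ FOLLOW(G) = {$, then}. Thus FOLLOW(R) = {$, end, id, num, then}.
FOLLOW(P): in G::=E end true P, the suffix after P is empty, so FOLLOW(P) ⊇ FOLLOW(G) = {$, then}; in R::=then P, the suffix after P is empty, so FOLLOW(P) ⊇ FOLLOW(R) = {$, end, id, num, then}. Thus FOLLOW(P) = {$, end, id, num, then}.

{$, end, id, num, then}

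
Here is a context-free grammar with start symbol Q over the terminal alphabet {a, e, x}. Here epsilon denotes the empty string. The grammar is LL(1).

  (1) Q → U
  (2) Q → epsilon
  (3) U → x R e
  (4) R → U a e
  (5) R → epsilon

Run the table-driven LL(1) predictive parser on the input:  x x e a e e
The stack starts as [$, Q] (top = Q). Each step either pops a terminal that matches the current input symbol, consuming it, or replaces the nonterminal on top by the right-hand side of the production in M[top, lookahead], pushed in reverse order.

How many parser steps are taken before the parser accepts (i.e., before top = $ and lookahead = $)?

11

step 1: stack=$ Q  input=x x e a e e $  — expand Q → U
step 2: stack=$ U  input=x x e a e e $  — expand U → x R e
step 3: stack=$ e R x  input=x x e a e e $  — match x
step 4: stack=$ e R  input=x e a e e $  — expand R → U a e
step 5: stack=$ e e a U  input=x e a e e $  — expand U → x R e
step 6: stack=$ e e a e R x  input=x e a e e $  — match x
step 7: stack=$ e e a e R  input=e a e e $  — expand R → epsilon
step 8: stack=$ e e a e  input=e a e e $  — match e
step 9: stack=$ e e a  input=a e e $  — match a
step 10: stack=$ e e  input=e e $  — match e
step 11: stack=$ e  input=e $  — match e
Accept reached after 11 steps.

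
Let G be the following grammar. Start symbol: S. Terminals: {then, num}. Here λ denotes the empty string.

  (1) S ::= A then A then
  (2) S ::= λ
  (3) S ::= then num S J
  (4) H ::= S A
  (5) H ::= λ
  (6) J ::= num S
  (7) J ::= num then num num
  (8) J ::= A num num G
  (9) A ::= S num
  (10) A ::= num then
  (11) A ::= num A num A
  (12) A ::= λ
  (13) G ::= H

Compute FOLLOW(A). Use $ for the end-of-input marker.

{$, num, then}

FIRST(S) = {λ, num, then}  (via A then A then)
FIRST(A) = {λ, num, then}  (via S num)
FIRST(H) = {λ, num, then}  (via S A)
FIRST(J) = {num, then}  (via A num num G)
FIRST(G) = {λ, num, then}  (via H)
FOLLOW(S) includes $ since S is the start symbol.
FOLLOW(S): in S::=then num S J, S is followed by J with FIRST {num, then}; in H::=S A, S is followed by A with FIRST {λ, num, then}; in H::=S A, the suffix after S is nullable, so FOLLOW(S) ⊇ FOLLOW(H) = {$, num, then}; in J::=num S, the suffix after S is empty, so FOLLOW(S) ⊇ FOLLOW(J) = {$, num, then}; in A::=S num, S is followed by num with FIRST {num}. Thus FOLLOW(S) = {$, num, then}.
FOLLOW(J): in S::=then num S J, the suffix after J is empty, so FOLLOW(J) ⊇ FOLLOW(S) = {$, num, then}. Thus FOLLOW(J) = {$, num, then}.
FOLLOW(G): in J::=A num num G, the suffix after G is empty, so FOLLOW(G) ⊇ FOLLOW(J) = {$, num, then}. Thus FOLLOW(G) = {$, num, then}.
FOLLOW(H): in G::=H, the suffix after H is empty, so FOLLOW(H) ⊇ FOLLOW(G) = {$, num, then}. Thus FOLLOW(H) = {$, num, then}.
FOLLOW(A): in S::=A then A then (occurrence 1), A is followed by then A then with FIRST {then}; in S::=A then A then (occurrence 2), A is followed by then with FIRST {then}; in H::=S A, the suffix after A is empty, so FOLLOW(A) ⊇ FOLLOW(H) = {$, num, then}; in J::=A num num G, A is followed by num num G with FIRST {num}; in A::=num A num A (occurrence 1), A is followed by num A with FIRST {num}; in A::=num A num A (occurrence 2), the suffix after A is empty (adds nothing new). Thus FOLLOW(A) = {$, num, then}.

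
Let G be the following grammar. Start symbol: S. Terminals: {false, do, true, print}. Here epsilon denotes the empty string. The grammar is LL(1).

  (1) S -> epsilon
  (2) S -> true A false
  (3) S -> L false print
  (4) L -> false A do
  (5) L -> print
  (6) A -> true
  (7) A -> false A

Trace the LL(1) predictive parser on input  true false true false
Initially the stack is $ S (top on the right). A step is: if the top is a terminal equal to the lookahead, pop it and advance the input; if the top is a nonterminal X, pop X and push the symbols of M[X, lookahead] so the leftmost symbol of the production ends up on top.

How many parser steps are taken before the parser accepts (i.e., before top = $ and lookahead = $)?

7

step 1: stack=$ S  input=true false true false $  — expand S -> true A false
step 2: stack=$ false A true  input=true false true false $  — match true
step 3: stack=$ false A  input=false true false $  — expand A -> false A
step 4: stack=$ false A false  input=false true false $  — match false
step 5: stack=$ false A  input=true false $  — expand A -> true
step 6: stack=$ false true  input=true false $  — match true
step 7: stack=$ false  input=false $  — match false
Accept reached after 7 steps.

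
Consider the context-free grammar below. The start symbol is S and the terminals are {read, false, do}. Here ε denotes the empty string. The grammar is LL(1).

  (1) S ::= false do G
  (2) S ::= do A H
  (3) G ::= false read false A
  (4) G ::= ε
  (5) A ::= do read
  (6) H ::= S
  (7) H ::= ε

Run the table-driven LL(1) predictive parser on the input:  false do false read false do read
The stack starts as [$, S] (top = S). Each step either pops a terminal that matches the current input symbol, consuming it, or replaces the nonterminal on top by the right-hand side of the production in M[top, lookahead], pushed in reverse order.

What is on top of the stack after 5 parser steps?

read

     Stack                 Input                                Action
  1  $ S                   false do false read false do read $  expand S ::= false do G
  2  $ G do false          false do false read false do read $  match false
  3  $ G do                do false read false do read $        match do
  4  $ G                   false read false do read $           expand G ::= false read false A
  5  $ A false read false  false read false do read $           match false
Stack after step 5: $ A false read (top = read).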